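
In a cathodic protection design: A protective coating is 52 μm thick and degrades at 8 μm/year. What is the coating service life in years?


Service life = thickness / degradation rate
Life = 52 / 8 = 6.5 years

6.5 years


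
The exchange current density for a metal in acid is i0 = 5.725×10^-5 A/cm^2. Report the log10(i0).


i0 = 5.725×10^-5 A/cm^2
log10(i0) = -4.242

-4.242


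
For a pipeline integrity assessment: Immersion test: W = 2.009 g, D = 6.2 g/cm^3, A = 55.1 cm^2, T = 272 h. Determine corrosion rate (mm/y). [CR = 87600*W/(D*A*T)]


Apply the mm/y weight-loss relation: CR = 87600 * W / (D * A * T)
Numerator: 87600 * 2.009 = 175988.4
Denominator: 6.2 * 55.1 * 272 = 92920.64
CR = 175988.4 / 92920.64 = 1.89396 mm/y

1.89396 mm/y


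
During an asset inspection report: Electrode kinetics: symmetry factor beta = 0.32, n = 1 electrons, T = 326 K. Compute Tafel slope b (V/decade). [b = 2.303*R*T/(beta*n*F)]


Apply the Tafel slope relation: b = 2.303*R*T/(beta*n*F)
Numerator: 2.303 * 8.314 * 326 = 6241.97
Denominator: 0.32 * 1 * 96485 = 30875.2
b = 6241.97 / 30875.2 = 0.202 V/decade

0.202 V/decade


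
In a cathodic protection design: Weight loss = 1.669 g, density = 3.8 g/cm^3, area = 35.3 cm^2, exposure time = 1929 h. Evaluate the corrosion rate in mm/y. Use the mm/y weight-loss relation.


Apply the mm/y weight-loss relation: CR = 87600 * W / (D * A * T)
Numerator: 87600 * 1.669 = 146204.4
Denominator: 3.8 * 35.3 * 1929 = 258756.06
CR = 146204.4 / 258756.06 = 0.56503 mm/y

0.56503 mm/y


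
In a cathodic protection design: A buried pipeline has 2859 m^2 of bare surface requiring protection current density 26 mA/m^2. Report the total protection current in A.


I = area * current density, then convert mA → A (÷1000)
I = 2859 * 26 / 1000 = 74.33 A

74.33 A


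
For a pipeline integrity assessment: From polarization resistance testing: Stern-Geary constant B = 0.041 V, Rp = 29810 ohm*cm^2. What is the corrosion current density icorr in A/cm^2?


Apply the Stern-Geary relation: icorr = B / Rp
icorr = 0.041 / 29810 = 1.375×10^-6 A/cm^2

1.375×10^-6 A/cm^2


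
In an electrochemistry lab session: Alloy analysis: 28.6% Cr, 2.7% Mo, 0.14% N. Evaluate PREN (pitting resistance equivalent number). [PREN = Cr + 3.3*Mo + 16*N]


Apply the PREN formula: PREN = Cr + 3.3*Mo + 16*N
PREN = 28.6 + 3.3*2.7 + 16*0.14
PREN = 28.6 + 8.91 + 2.24 = 39.75

39.75


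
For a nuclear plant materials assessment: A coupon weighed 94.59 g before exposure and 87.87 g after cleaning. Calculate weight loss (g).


Weight loss = initial − final
WL = 94.59 − 87.87 = 6.72 g

6.72 g


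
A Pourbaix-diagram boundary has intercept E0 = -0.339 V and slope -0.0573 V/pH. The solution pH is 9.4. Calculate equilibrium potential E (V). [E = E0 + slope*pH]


Apply the Pourbaix line equation: E = E0 + slope*pH
E = -0.339 + (-0.0573)*9.4 = -0.339 + (-0.53862) = -0.87762 V
Rounded to 3 decimal places: E = -0.878 V

-0.878 V


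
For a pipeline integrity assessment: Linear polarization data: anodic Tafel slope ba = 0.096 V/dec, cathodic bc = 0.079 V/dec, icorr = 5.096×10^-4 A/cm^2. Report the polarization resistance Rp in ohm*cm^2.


Apply the Stern-Geary equation: Rp = ba*bc / (2.303*icorr*(ba+bc))
ba*bc = 0.096*0.079 = 0.007584
ba+bc = 0.175; 2.303*icorr*(ba+bc) = 2.303*5.096×10^-4*0.175 = 2.0538154×10^-4
Rp = 0.007584 / 2.0538154×10^-4 = 36.93 ohm*cm^2

36.93 ohm*cm^2


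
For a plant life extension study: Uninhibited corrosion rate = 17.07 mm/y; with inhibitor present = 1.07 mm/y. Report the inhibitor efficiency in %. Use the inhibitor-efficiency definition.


Apply the inhibitor-efficiency definition: IE = (CR_blank − CR_inh)/CR_blank × 100
IE = (17.07 − 1.07) / 17.07 × 100
IE = 16.0 / 17.07 × 100 = 93.7 %

93.7 %


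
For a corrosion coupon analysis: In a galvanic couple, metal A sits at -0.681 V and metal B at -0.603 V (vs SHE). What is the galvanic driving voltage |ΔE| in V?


Driving voltage is the absolute potential difference.
|ΔE| = |-0.681 − (-0.603)| = 0.078 V

0.078 V


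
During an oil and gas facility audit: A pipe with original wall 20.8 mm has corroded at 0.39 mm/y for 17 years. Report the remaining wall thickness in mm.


Remaining wall = original − CR × time
t = 20.8 − 0.39*17 = 20.8 − 6.63 = 14.17 mm

14.17 mm


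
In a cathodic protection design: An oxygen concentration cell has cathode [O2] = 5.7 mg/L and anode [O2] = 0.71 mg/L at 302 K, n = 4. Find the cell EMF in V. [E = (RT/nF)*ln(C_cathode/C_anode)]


Apply the Nernst concentration-cell relation: E = (RT/nF)*ln(C_cathode/C_anode)
RT/nF = 8.314*302/(4*96485) = 0.00650575 V
ln(5.7/0.71) = 2.08296
E = 0.00650575 * 2.08296 = 0.01355 V

0.01355 V


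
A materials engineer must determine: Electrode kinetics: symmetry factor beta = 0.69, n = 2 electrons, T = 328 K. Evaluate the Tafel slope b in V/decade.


Apply the Tafel slope relation: b = 2.303*R*T/(beta*n*F)
Numerator: 2.303 * 8.314 * 328 = 6280.26
Denominator: 0.69 * 2 * 96485 = 133149.3
b = 6280.26 / 133149.3 = 0.047 V/decade

0.047 V/decade


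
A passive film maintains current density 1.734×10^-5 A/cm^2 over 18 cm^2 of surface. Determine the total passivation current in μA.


I = i_pass * A, then convert A → μA (×10^6)
I = 1.734×10^-5 * 18 * 10^6 = 312.12 μA

312.12 μA


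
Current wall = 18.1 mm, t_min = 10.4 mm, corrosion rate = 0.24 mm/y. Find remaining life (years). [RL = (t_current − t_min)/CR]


Apply the remaining-life relation: RL = (t_current − t_min) / CR
RL = (18.1 − 10.4) / 0.24 = 7.7 / 0.24 = 32.1 years

32.1 years


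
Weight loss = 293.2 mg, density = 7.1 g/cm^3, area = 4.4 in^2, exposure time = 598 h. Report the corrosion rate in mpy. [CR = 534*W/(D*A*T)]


Apply the mpy weight-loss relation: CR = 534 * W / (D * A * T)
Numerator: 534 * 293.2 = 156568.8
Denominator: 7.1 * 4.4 * 598 = 18681.52
CR = 156568.8 / 18681.52 = 8.38095 mpy

8.38095 mpy


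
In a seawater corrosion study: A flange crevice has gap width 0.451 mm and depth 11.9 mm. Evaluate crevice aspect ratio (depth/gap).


Aspect ratio = depth / gap
Ratio = 11.9 / 0.451 = 26.4

26.4


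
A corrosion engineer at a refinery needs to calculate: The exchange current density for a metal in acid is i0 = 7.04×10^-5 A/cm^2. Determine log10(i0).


i0 = 7.04×10^-5 A/cm^2
log10(i0) = -4.152

-4.152


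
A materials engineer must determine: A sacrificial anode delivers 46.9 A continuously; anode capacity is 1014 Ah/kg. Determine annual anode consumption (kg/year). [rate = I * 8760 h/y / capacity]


Annual consumption = current * hours per year / capacity
Rate = 46.9 * 8760 / 1014 = 405.2 kg/year

405.2 kg/year


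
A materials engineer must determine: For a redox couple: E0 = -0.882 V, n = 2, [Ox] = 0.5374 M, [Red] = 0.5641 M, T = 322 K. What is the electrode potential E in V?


Apply the Nernst equation: E = E0 + (RT/nF)*ln([Ox]/[Red])
Step 1: RT/nF = 8.314*322/(2*96485) = 0.01387318 V
Step 2: [Ox]/[Red] = 0.5374/0.5641 = 0.952668
Step 3: ln(0.952668) = -0.048489
Step 4: correction = 0.01387318 * -0.048489 = -0.001 V
E = -0.882 + -0.001 = -0.883 V

-0.883 V


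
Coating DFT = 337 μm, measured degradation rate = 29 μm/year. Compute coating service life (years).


Service life = thickness / degradation rate
Life = 337 / 29 = 11.6 years

11.6 years


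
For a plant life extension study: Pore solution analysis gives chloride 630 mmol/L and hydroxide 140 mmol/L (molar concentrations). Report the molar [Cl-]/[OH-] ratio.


Threshold parameter = [Cl-] / [OH-] (molar basis; both in mmol/L, so units cancel)
Ratio = 630 / 140 = 4.5

4.5


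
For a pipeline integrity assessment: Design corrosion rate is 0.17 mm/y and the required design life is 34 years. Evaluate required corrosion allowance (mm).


Corrosion allowance = CR × design life
CA = 0.17 * 34 = 5.78 mm

5.78 mm


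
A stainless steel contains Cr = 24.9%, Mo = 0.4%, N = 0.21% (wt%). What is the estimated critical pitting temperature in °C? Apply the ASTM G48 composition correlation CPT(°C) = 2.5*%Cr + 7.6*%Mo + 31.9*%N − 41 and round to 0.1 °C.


Apply the ASTM G48 empirical CPT estimate: CPT(°C) = 2.5*%Cr + 7.6*%Mo + 31.9*%N − 41
2.5*24.9 = 62.25; 7.6*0.4 = 3.04; 31.9*0.21 = 6.699
CPT = 62.25 + 3.04 + 6.699 − 41 = 30.989 °C
Rounded to 0.1 °C: CPT ≈ 31.0 °C

31.0 °C


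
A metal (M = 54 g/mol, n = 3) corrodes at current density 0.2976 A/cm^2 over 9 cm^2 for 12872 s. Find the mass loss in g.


Apply Faraday's law: m = i*A*t*M / (n*F)
Total charge passed Q = i*A*t = 0.2976*9*12872 = 34476.3648 C
m = Q*M/(n*F) = 34476.3648*54/(3*96485) = 6.4318 g

6.4318 g


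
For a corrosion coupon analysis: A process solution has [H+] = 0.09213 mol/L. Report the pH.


pH = −log10[H+]
pH = −log10(0.09213) = 1.04

1.04


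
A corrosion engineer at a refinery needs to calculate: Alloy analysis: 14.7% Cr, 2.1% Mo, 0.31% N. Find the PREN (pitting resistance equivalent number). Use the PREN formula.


Apply the PREN formula: PREN = Cr + 3.3*Mo + 16*N
PREN = 14.7 + 3.3*2.1 + 16*0.31
PREN = 14.7 + 6.93 + 4.96 = 26.59

26.59


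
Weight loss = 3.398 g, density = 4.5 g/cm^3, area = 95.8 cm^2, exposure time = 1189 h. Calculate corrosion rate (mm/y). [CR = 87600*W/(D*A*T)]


Apply the mm/y weight-loss relation: CR = 87600 * W / (D * A * T)
Numerator: 87600 * 3.398 = 297664.8
Denominator: 4.5 * 95.8 * 1189 = 512577.9
CR = 297664.8 / 512577.9 = 0.5807 mm/y

0.5807 mm/y


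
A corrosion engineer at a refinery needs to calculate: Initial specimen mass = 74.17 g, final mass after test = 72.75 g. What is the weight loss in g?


Weight loss = initial − final
WL = 74.17 − 72.75 = 1.42 g

1.42 g


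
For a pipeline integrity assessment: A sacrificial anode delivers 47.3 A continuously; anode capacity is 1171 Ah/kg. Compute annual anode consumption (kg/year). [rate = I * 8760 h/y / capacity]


Annual consumption = current * hours per year / capacity
Rate = 47.3 * 8760 / 1171 = 353.8 kg/year

353.8 kg/year


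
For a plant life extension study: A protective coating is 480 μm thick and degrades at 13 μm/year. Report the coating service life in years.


Service life = thickness / degradation rate
Life = 480 / 13 = 36.9 years

36.9 years


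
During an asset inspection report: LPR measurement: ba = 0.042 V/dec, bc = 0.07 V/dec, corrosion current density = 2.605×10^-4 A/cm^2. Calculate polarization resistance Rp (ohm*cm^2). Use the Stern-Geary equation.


Apply the Stern-Geary equation: Rp = ba*bc / (2.303*icorr*(ba+bc))
ba*bc = 0.042*0.07 = 0.00294
ba+bc = 0.112; 2.303*icorr*(ba+bc) = 2.303*2.605×10^-4*0.112 = 6.7192328×10^-5
Rp = 0.00294 / 6.7192328×10^-5 = 43.8 ohm*cm^2

43.8 ohm*cm^2


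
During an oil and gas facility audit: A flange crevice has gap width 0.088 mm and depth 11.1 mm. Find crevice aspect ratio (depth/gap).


Aspect ratio = depth / gap
Ratio = 11.1 / 0.088 = 126.1

126.1


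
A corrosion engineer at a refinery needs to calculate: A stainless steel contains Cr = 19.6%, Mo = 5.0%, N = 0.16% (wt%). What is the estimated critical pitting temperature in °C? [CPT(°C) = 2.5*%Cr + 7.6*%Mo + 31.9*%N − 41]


Apply the ASTM G48 empirical CPT estimate: CPT(°C) = 2.5*%Cr + 7.6*%Mo + 31.9*%N − 41
2.5*19.6 = 49; 7.6*5.0 = 38; 31.9*0.16 = 5.104
CPT = 49 + 38 + 5.104 − 41 = 51.104 °C
Rounded to 0.1 °C: CPT ≈ 51.1 °C

51.1 °C


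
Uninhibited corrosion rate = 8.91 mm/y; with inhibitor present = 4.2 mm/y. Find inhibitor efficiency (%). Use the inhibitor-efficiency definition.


Apply the inhibitor-efficiency definition: IE = (CR_blank − CR_inh)/CR_blank × 100
IE = (8.91 − 4.2) / 8.91 × 100
IE = 4.71 / 8.91 × 100 = 52.9 %

52.9 %


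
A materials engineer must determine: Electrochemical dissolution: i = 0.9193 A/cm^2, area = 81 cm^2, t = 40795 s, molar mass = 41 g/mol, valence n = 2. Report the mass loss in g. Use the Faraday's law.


Apply Faraday's law: m = i*A*t*M / (n*F)
Total charge passed Q = i*A*t = 0.9193*81*40795 = 3037730.3235 C
m = Q*M/(n*F) = 3037730.3235*41/(2*96485) = 645.421 g

645.421 g


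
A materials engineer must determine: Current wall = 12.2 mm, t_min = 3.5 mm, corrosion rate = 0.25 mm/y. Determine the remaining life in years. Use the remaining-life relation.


Apply the remaining-life relation: RL = (t_current − t_min) / CR
RL = (12.2 − 3.5) / 0.25 = 8.7 / 0.25 = 34.8 years

34.8 years


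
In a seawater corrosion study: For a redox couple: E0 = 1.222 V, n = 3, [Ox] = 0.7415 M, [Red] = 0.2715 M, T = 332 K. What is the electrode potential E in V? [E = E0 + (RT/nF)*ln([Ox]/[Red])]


Apply the Nernst equation: E = E0 + (RT/nF)*ln([Ox]/[Red])
Step 1: RT/nF = 8.314*332/(3*96485) = 0.00953602 V
Step 2: [Ox]/[Red] = 0.7415/0.2715 = 2.731123
Step 3: ln(2.731123) = 1.004713
Step 4: correction = 0.00953602 * 1.004713 = 0.01 V
E = 1.222 + 0.01 = 1.232 V

1.232 V


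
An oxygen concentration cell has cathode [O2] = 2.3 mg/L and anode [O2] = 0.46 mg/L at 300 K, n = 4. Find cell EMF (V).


Apply the Nernst concentration-cell relation: E = (RT/nF)*ln(C_cathode/C_anode)
RT/nF = 8.314*300/(4*96485) = 0.00646266 V
ln(2.3/0.46) = 1.60944
E = 0.00646266 * 1.60944 = 0.0104 V

0.0104 V


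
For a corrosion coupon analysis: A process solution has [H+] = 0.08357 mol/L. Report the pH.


pH = −log10[H+]
pH = −log10(0.08357) = 1.08

1.08


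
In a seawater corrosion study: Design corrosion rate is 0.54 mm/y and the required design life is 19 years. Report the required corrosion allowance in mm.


Corrosion allowance = CR × design life
CA = 0.54 * 19 = 10.26 mm

10.26 mm


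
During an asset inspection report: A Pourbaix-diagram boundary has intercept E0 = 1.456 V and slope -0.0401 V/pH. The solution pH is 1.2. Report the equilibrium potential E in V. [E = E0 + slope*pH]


Apply the Pourbaix line equation: E = E0 + slope*pH
E = 1.456 + (-0.0401)*1.2 = 1.456 + (-0.04812) = 1.40788 V
Rounded to 4 decimal places: E = 1.4079 V

1.4079 V


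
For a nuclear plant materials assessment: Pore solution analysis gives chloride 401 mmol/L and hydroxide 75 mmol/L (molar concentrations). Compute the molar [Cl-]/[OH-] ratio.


Threshold parameter = [Cl-] / [OH-] (molar basis; both in mmol/L, so units cancel)
Ratio = 401 / 75 = 5.35

5.35


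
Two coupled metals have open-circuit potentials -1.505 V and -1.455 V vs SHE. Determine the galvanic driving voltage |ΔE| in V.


Driving voltage is the absolute potential difference.
|ΔE| = |-1.505 − (-1.455)| = 0.05 V

0.05 V


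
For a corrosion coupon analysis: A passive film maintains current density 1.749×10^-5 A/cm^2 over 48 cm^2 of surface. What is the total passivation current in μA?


I = i_pass * A, then convert A → μA (×10^6)
I = 1.749×10^-5 * 48 * 10^6 = 839.52 μA

839.52 μA


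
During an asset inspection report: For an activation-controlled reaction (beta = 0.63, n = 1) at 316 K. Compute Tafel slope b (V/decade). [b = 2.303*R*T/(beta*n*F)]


Apply the Tafel slope relation: b = 2.303*R*T/(beta*n*F)
Numerator: 2.303 * 8.314 * 316 = 6050.5
Denominator: 0.63 * 1 * 96485 = 60785.55
b = 6050.5 / 60785.55 = 0.0995 V/decade

0.0995 V/decade


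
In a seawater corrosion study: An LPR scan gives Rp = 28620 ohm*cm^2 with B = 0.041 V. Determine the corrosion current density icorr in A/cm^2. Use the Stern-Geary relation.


Apply the Stern-Geary relation: icorr = B / Rp
icorr = 0.041 / 28620 = 1.433×10^-6 A/cm^2

1.433×10^-6 A/cm^2


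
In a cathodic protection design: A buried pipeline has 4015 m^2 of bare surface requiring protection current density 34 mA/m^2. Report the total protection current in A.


I = area * current density, then convert mA → A (÷1000)
I = 4015 * 34 / 1000 = 136.51 A

136.51 A


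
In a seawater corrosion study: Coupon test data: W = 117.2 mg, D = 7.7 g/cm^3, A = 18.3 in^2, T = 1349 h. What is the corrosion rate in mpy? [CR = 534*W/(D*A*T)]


Apply the mpy weight-loss relation: CR = 534 * W / (D * A * T)
Numerator: 534 * 117.2 = 62584.8
Denominator: 7.7 * 18.3 * 1349 = 190087.59
CR = 62584.8 / 190087.59 = 0.329 mpy

0.329 mpy


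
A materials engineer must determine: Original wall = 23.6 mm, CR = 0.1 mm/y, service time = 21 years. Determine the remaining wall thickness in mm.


Remaining wall = original − CR × time
t = 23.6 − 0.1*21 = 23.6 − 2.1 = 21.5 mm

21.5 mm


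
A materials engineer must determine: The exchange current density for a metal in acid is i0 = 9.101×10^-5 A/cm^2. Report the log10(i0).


i0 = 9.101×10^-5 A/cm^2
log10(i0) = -4.041

-4.041


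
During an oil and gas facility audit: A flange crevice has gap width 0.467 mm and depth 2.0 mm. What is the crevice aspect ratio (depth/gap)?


Aspect ratio = depth / gap
Ratio = 2.0 / 0.467 = 4.3

4.3


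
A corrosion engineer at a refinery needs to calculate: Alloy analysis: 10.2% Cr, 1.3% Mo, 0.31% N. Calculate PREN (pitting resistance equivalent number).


Apply the PREN formula: PREN = Cr + 3.3*Mo + 16*N
PREN = 10.2 + 3.3*1.3 + 16*0.31
PREN = 10.2 + 4.29 + 4.96 = 19.45

19.45


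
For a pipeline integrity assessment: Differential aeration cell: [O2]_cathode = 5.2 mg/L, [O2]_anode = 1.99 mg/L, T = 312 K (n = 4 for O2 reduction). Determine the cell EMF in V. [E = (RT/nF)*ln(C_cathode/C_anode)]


Apply the Nernst concentration-cell relation: E = (RT/nF)*ln(C_cathode/C_anode)
RT/nF = 8.314*312/(4*96485) = 0.00672117 V
ln(5.2/1.99) = 0.96052
E = 0.00672117 * 0.96052 = 0.00646 V

0.00646 V


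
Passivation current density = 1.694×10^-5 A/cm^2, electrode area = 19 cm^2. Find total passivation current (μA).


I = i_pass * A, then convert A → μA (×10^6)
I = 1.694×10^-5 * 19 * 10^6 = 321.86 μA

321.86 μA


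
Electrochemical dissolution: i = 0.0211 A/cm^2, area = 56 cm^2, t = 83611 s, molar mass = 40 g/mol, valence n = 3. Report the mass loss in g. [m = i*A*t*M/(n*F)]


Apply Faraday's law: m = i*A*t*M / (n*F)
Total charge passed Q = i*A*t = 0.0211*56*83611 = 98794.7576 C
m = Q*M/(n*F) = 98794.7576*40/(3*96485) = 13.653 g

13.653 g


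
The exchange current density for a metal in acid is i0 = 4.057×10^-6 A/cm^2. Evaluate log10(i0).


i0 = 4.057×10^-6 A/cm^2
log10(i0) = -5.392

-5.392


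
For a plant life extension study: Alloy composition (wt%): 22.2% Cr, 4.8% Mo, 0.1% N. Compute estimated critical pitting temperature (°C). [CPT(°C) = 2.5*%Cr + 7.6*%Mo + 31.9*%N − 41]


Apply the ASTM G48 empirical CPT estimate: CPT(°C) = 2.5*%Cr + 7.6*%Mo + 31.9*%N − 41
2.5*22.2 = 55.5; 7.6*4.8 = 36.48; 31.9*0.1 = 3.19
CPT = 55.5 + 36.48 + 3.19 − 41 = 54.17 °C
Rounded to 0.1 °C: CPT ≈ 54.2 °C

54.2 °C


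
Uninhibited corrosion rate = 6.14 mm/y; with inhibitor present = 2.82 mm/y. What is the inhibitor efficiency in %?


Apply the inhibitor-efficiency definition: IE = (CR_blank − CR_inh)/CR_blank × 100
IE = (6.14 − 2.82) / 6.14 × 100
IE = 3.32 / 6.14 × 100 = 54.1 %

54.1 %


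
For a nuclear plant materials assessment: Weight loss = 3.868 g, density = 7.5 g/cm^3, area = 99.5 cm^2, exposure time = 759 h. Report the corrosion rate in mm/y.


Apply the mm/y weight-loss relation: CR = 87600 * W / (D * A * T)
Numerator: 87600 * 3.868 = 338836.8
Denominator: 7.5 * 99.5 * 759 = 566403.75
CR = 338836.8 / 566403.75 = 0.5982 mm/y

0.5982 mm/y


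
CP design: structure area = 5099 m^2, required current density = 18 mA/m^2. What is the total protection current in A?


I = area * current density, then convert mA → A (÷1000)
I = 5099 * 18 / 1000 = 91.78 A

91.78 A


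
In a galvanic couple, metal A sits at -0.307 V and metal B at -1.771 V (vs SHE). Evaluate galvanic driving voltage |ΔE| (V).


Driving voltage is the absolute potential difference.
|ΔE| = |-0.307 − (-1.771)| = 1.464 V

1.464 V


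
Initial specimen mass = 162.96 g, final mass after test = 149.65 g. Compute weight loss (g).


Weight loss = initial − final
WL = 162.96 − 149.65 = 13.31 g

13.31 g


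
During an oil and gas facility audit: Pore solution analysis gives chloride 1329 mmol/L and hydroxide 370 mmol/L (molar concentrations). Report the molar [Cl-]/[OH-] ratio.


Threshold parameter = [Cl-] / [OH-] (molar basis; both in mmol/L, so units cancel)
Ratio = 1329 / 370 = 3.59

3.59


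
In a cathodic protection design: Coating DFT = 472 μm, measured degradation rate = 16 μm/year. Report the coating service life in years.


Service life = thickness / degradation rate
Life = 472 / 16 = 29.5 years

29.5 years


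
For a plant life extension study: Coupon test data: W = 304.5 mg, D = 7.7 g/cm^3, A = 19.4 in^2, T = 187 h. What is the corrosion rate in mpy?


Apply the mpy weight-loss relation: CR = 534 * W / (D * A * T)
Numerator: 534 * 304.5 = 162603.0
Denominator: 7.7 * 19.4 * 187 = 27934.06
CR = 162603.0 / 27934.06 = 5.82096 mpy

5.82096 mpy


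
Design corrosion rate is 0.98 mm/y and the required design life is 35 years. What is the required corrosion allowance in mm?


Corrosion allowance = CR × design life
CA = 0.98 * 35 = 34.3 mm

34.3 mm


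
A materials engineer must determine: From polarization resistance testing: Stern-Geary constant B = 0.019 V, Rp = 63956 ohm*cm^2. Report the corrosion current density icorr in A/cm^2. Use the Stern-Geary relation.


Apply the Stern-Geary relation: icorr = B / Rp
icorr = 0.019 / 63956 = 2.971×10^-7 A/cm^2

2.971×10^-7 A/cm^2


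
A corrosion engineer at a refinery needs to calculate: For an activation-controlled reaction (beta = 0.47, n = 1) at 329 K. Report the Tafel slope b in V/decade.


Apply the Tafel slope relation: b = 2.303*R*T/(beta*n*F)
Numerator: 2.303 * 8.314 * 329 = 6299.41
Denominator: 0.47 * 1 * 96485 = 45347.95
b = 6299.41 / 45347.95 = 0.1389 V/decade

0.1389 V/decade


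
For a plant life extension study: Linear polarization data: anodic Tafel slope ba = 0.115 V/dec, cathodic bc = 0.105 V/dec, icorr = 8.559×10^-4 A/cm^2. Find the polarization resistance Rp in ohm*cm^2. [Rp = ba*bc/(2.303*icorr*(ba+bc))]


Apply the Stern-Geary equation: Rp = ba*bc / (2.303*icorr*(ba+bc))
ba*bc = 0.115*0.105 = 0.012075
ba+bc = 0.22; 2.303*icorr*(ba+bc) = 2.303*8.559×10^-4*0.22 = 4.3365029×10^-4
Rp = 0.012075 / 4.3365029×10^-4 = 27.85 ohm*cm^2

27.85 ohm*cm^2


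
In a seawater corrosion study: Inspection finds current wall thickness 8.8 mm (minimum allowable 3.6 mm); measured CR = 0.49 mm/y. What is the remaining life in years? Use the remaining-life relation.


Apply the remaining-life relation: RL = (t_current − t_min) / CR
RL = (8.8 − 3.6) / 0.49 = 5.2 / 0.49 = 10.6 years

10.6 years


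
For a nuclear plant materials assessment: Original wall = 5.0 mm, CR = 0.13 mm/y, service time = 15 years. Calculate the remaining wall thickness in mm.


Remaining wall = original − CR × time
t = 5.0 − 0.13*15 = 5.0 − 1.95 = 3.05 mm

3.05 mm


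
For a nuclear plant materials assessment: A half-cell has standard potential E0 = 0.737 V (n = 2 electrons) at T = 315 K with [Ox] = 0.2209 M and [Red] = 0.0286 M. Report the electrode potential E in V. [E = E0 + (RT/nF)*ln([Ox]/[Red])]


Apply the Nernst equation: E = E0 + (RT/nF)*ln([Ox]/[Red])
Step 1: RT/nF = 8.314*315/(2*96485) = 0.01357159 V
Step 2: [Ox]/[Red] = 0.2209/0.0286 = 7.723776
Step 3: ln(7.723776) = 2.044303
Step 4: correction = 0.01357159 * 2.044303 = 0.028 V
E = 0.737 + 0.028 = 0.765 V

0.765 V


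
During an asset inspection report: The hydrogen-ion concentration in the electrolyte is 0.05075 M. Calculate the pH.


pH = −log10[H+]
pH = −log10(0.05075) = 1.29

1.29


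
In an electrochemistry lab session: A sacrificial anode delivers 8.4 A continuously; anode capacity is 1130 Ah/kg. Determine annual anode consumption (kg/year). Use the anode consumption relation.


Annual consumption = current * hours per year / capacity
Rate = 8.4 * 8760 / 1130 = 65.1 kg/year

65.1 kg/year


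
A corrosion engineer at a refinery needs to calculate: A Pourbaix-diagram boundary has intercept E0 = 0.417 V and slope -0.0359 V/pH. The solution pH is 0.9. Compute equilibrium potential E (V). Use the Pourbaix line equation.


Apply the Pourbaix line equation: E = E0 + slope*pH
E = 0.417 + (-0.0359)*0.9 = 0.417 + (-0.03231) = 0.38469 V
Rounded to 3 decimal places: E = 0.385 V

0.385 V


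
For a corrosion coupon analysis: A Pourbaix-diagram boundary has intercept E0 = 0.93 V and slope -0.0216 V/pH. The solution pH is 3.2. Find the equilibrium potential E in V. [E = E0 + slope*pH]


Apply the Pourbaix line equation: E = E0 + slope*pH
E = 0.93 + (-0.0216)*3.2 = 0.93 + (-0.06912) = 0.86088 V
Rounded to 3 decimal places: E = 0.861 V

0.861 V


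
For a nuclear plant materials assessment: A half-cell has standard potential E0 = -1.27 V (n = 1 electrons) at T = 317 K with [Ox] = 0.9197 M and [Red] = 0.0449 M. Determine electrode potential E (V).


Apply the Nernst equation: E = E0 + (RT/nF)*ln([Ox]/[Red])
Step 1: RT/nF = 8.314*317/(1*96485) = 0.02731552 V
Step 2: [Ox]/[Red] = 0.9197/0.0449 = 20.483296
Step 3: ln(20.483296) = 3.01961
Step 4: correction = 0.02731552 * 3.01961 = 0.082 V
E = -1.27 + 0.082 = -1.188 V

-1.188 V


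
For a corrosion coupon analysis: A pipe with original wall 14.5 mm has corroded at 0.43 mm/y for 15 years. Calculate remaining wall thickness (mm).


Remaining wall = original − CR × time
t = 14.5 − 0.43*15 = 14.5 − 6.45 = 8.05 mm

8.05 mm


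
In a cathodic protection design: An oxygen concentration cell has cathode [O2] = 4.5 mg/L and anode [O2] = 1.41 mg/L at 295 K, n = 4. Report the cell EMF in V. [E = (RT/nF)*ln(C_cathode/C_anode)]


Apply the Nernst concentration-cell relation: E = (RT/nF)*ln(C_cathode/C_anode)
RT/nF = 8.314*295/(4*96485) = 0.00635495 V
ln(4.5/1.41) = 1.16049
E = 0.00635495 * 1.16049 = 0.00737 V

0.00737 V


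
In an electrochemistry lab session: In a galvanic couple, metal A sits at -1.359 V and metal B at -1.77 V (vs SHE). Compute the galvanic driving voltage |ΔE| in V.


Driving voltage is the absolute potential difference.
|ΔE| = |-1.359 − (-1.77)| = 0.411 V

0.411 V


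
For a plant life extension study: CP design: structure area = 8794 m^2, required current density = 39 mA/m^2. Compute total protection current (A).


I = area * current density, then convert mA → A (÷1000)
I = 8794 * 39 / 1000 = 342.97 A

342.97 A


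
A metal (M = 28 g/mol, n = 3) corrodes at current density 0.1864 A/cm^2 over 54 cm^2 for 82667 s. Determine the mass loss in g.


Apply Faraday's law: m = i*A*t*M / (n*F)
Total charge passed Q = i*A*t = 0.1864*54*82667 = 832092.9552 C
m = Q*M/(n*F) = 832092.9552*28/(3*96485) = 80.491 g

80.491 g


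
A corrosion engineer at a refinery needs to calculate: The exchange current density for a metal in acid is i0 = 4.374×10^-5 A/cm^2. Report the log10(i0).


i0 = 4.374×10^-5 A/cm^2
log10(i0) = -4.359

-4.359


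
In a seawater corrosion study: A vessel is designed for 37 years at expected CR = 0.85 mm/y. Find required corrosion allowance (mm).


Corrosion allowance = CR × design life
CA = 0.85 * 37 = 31.45 mm

31.45 mm


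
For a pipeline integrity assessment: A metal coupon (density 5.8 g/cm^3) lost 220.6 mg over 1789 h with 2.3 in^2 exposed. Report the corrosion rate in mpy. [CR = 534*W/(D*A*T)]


Apply the mpy weight-loss relation: CR = 534 * W / (D * A * T)
Numerator: 534 * 220.6 = 117800.4
Denominator: 5.8 * 2.3 * 1789 = 23865.26
CR = 117800.4 / 23865.26 = 4.936 mpy

4.936 mpy


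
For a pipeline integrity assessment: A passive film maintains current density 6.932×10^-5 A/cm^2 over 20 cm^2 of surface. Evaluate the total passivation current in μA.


I = i_pass * A, then convert A → μA (×10^6)
I = 6.932×10^-5 * 20 * 10^6 = 1386.4 μA

1386.4 μA


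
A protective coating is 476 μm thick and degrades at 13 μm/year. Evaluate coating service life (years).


Service life = thickness / degradation rate
Life = 476 / 13 = 36.6 years

36.6 years


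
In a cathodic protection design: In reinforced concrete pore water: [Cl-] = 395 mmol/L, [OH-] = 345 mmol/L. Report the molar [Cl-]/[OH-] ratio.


Threshold parameter = [Cl-] / [OH-] (molar basis; both in mmol/L, so units cancel)
Ratio = 395 / 345 = 1.14

1.14


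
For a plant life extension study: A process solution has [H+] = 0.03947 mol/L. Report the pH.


pH = −log10[H+]
pH = −log10(0.03947) = 1.4

1.4


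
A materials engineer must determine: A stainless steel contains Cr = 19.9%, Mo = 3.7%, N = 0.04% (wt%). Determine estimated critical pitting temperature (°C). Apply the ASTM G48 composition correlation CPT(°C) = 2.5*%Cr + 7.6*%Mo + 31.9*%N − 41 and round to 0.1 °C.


Apply the ASTM G48 empirical CPT estimate: CPT(°C) = 2.5*%Cr + 7.6*%Mo + 31.9*%N − 41
2.5*19.9 = 49.75; 7.6*3.7 = 28.12; 31.9*0.04 = 1.276
CPT = 49.75 + 28.12 + 1.276 − 41 = 38.146 °C
Rounded to 0.1 °C: CPT ≈ 38.1 °C

38.1 °C


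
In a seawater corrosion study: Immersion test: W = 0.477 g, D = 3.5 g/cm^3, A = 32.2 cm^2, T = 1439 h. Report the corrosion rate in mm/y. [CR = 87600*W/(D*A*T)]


Apply the mm/y weight-loss relation: CR = 87600 * W / (D * A * T)
Numerator: 87600 * 0.477 = 41785.2
Denominator: 3.5 * 32.2 * 1439 = 162175.3
CR = 41785.2 / 162175.3 = 0.25765 mm/y

0.25765 mm/y


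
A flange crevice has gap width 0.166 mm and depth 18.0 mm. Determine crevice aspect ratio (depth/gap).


Aspect ratio = depth / gap
Ratio = 18.0 / 0.166 = 108.4

108.4


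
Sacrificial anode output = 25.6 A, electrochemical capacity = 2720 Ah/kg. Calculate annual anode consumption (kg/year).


Annual consumption = current * hours per year / capacity
Rate = 25.6 * 8760 / 2720 = 82.4 kg/year

82.4 kg/year


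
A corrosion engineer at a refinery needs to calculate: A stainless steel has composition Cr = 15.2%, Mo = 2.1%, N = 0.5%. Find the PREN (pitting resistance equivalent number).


Apply the PREN formula: PREN = Cr + 3.3*Mo + 16*N
PREN = 15.2 + 3.3*2.1 + 16*0.5
PREN = 15.2 + 6.93 + 8.0 = 30.13

30.13


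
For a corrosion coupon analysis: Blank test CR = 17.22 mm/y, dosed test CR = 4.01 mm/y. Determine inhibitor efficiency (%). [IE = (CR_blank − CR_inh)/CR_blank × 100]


Apply the inhibitor-efficiency definition: IE = (CR_blank − CR_inh)/CR_blank × 100
IE = (17.22 − 4.01) / 17.22 × 100
IE = 13.21 / 17.22 × 100 = 76.7 %

76.7 %


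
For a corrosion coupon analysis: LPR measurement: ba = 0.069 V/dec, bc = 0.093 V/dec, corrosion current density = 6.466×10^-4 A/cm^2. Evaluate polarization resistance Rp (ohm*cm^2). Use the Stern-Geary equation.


Apply the Stern-Geary equation: Rp = ba*bc / (2.303*icorr*(ba+bc))
ba*bc = 0.069*0.093 = 0.006417
ba+bc = 0.162; 2.303*icorr*(ba+bc) = 2.303*6.466×10^-4*0.162 = 2.4123741×10^-4
Rp = 0.006417 / 2.4123741×10^-4 = 26.6 ohm*cm^2

26.6 ohm*cm^2


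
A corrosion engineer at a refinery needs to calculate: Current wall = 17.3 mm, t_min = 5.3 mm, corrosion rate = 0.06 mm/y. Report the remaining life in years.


Apply the remaining-life relation: RL = (t_current − t_min) / CR
RL = (17.3 − 5.3) / 0.06 = 12.0 / 0.06 = 200.0 years

200.0 years


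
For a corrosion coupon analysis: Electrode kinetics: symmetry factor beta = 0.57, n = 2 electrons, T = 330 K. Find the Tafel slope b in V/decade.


Apply the Tafel slope relation: b = 2.303*R*T/(beta*n*F)
Numerator: 2.303 * 8.314 * 330 = 6318.56
Denominator: 0.57 * 2 * 96485 = 109992.9
b = 6318.56 / 109992.9 = 0.057 V/decade

0.057 V/decade


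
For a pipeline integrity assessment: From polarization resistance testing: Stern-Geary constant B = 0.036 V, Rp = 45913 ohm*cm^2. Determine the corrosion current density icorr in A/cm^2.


Apply the Stern-Geary relation: icorr = B / Rp
icorr = 0.036 / 45913 = 7.841×10^-7 A/cm^2

7.841×10^-7 A/cm^2


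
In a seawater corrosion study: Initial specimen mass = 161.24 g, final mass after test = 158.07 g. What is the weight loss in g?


Weight loss = initial − final
WL = 161.24 − 158.07 = 3.17 g

3.17 g


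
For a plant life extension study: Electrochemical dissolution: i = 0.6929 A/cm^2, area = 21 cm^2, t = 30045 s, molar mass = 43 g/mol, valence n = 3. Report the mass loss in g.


Apply Faraday's law: m = i*A*t*M / (n*F)
Total charge passed Q = i*A*t = 0.6929*21*30045 = 437181.7905 C
m = Q*M/(n*F) = 437181.7905*43/(3*96485) = 64.946 g

64.946 g


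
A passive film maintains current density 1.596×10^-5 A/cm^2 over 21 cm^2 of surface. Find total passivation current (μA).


I = i_pass * A, then convert A → μA (×10^6)
I = 1.596×10^-5 * 21 * 10^6 = 335.16 μA

335.16 μA


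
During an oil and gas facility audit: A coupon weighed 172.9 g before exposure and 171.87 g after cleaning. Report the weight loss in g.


Weight loss = initial − final
WL = 172.9 − 171.87 = 1.03 g

1.03 g


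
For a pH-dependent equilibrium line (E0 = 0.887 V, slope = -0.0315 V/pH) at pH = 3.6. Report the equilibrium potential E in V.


Apply the Pourbaix line equation: E = E0 + slope*pH
E = 0.887 + (-0.0315)*3.6 = 0.887 + (-0.1134) = 0.7736 V
Rounded to 3 decimal places: E = 0.774 V

0.774 V


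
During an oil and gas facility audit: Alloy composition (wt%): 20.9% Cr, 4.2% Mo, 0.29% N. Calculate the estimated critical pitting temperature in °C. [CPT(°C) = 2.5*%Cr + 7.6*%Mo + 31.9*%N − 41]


Apply the ASTM G48 empirical CPT estimate: CPT(°C) = 2.5*%Cr + 7.6*%Mo + 31.9*%N − 41
2.5*20.9 = 52.25; 7.6*4.2 = 31.92; 31.9*0.29 = 9.251
CPT = 52.25 + 31.92 + 9.251 − 41 = 52.421 °C
Rounded to 0.1 °C: CPT ≈ 52.4 °C

52.4 °C


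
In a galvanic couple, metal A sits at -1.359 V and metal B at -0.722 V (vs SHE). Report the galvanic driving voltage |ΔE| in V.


Driving voltage is the absolute potential difference.
|ΔE| = |-1.359 − (-0.722)| = 0.637 V

0.637 V


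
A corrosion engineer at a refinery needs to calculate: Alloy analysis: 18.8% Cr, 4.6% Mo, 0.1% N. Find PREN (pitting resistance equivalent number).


Apply the PREN formula: PREN = Cr + 3.3*Mo + 16*N
PREN = 18.8 + 3.3*4.6 + 16*0.1
PREN = 18.8 + 15.18 + 1.6 = 35.58

35.58


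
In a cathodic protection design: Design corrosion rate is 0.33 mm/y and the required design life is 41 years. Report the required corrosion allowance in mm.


Corrosion allowance = CR × design life
CA = 0.33 * 41 = 13.53 mm

13.53 mm


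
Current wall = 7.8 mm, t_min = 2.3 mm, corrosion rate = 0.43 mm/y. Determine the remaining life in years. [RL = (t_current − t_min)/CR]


Apply the remaining-life relation: RL = (t_current − t_min) / CR
RL = (7.8 − 2.3) / 0.43 = 5.5 / 0.43 = 12.8 years

12.8 years


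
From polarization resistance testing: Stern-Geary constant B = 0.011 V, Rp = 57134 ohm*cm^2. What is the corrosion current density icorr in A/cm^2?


Apply the Stern-Geary relation: icorr = B / Rp
icorr = 0.011 / 57134 = 1.925×10^-7 A/cm^2

1.925×10^-7 A/cm^2


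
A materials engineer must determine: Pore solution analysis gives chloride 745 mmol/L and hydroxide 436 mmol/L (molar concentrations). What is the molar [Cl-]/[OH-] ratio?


Threshold parameter = [Cl-] / [OH-] (molar basis; both in mmol/L, so units cancel)
Ratio = 745 / 436 = 1.71

1.71


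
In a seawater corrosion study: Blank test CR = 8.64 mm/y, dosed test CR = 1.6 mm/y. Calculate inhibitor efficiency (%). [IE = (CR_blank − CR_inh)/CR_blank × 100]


Apply the inhibitor-efficiency definition: IE = (CR_blank − CR_inh)/CR_blank × 100
IE = (8.64 − 1.6) / 8.64 × 100
IE = 7.04 / 8.64 × 100 = 81.5 %

81.5 %


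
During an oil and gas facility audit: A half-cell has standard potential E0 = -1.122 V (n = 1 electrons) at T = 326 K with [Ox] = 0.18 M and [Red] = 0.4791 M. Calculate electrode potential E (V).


Apply the Nernst equation: E = E0 + (RT/nF)*ln([Ox]/[Red])
Step 1: RT/nF = 8.314*326/(1*96485) = 0.02809104 V
Step 2: [Ox]/[Red] = 0.18/0.4791 = 0.375704
Step 3: ln(0.375704) = -0.978954
Step 4: correction = 0.02809104 * -0.978954 = -0.027 V
E = -1.122 + -0.027 = -1.149 V

-1.149 V


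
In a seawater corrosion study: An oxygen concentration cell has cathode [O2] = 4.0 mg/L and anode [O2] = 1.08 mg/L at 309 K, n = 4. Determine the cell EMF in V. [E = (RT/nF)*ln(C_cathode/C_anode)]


Apply the Nernst concentration-cell relation: E = (RT/nF)*ln(C_cathode/C_anode)
RT/nF = 8.314*309/(4*96485) = 0.00665654 V
ln(4.0/1.08) = 1.30933
E = 0.00665654 * 1.30933 = 0.00872 V

0.00872 V


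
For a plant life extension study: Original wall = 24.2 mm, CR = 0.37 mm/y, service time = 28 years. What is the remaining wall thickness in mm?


Remaining wall = original − CR × time
t = 24.2 − 0.37*28 = 24.2 − 10.36 = 13.84 mm

13.84 mm


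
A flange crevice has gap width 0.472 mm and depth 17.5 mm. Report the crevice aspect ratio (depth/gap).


Aspect ratio = depth / gap
Ratio = 17.5 / 0.472 = 37.1

37.1


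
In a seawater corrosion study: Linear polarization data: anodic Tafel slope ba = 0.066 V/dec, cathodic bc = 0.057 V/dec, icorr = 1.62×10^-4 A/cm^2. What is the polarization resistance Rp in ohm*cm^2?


Apply the Stern-Geary equation: Rp = ba*bc / (2.303*icorr*(ba+bc))
ba*bc = 0.066*0.057 = 0.003762
ba+bc = 0.123; 2.303*icorr*(ba+bc) = 2.303*1.62×10^-4*0.123 = 4.5889578×10^-5
Rp = 0.003762 / 4.5889578×10^-5 = 81.98 ohm*cm^2

81.98 ohm*cm^2


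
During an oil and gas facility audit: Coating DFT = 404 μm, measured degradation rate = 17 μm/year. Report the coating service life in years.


Service life = thickness / degradation rate
Life = 404 / 17 = 23.8 years

23.8 years


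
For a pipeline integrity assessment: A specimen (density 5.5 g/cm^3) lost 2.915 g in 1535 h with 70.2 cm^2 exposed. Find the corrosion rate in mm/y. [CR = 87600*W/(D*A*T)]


Apply the mm/y weight-loss relation: CR = 87600 * W / (D * A * T)
Numerator: 87600 * 2.915 = 255354.0
Denominator: 5.5 * 70.2 * 1535 = 592663.5
CR = 255354.0 / 592663.5 = 0.430858 mm/y

0.430858 mm/y


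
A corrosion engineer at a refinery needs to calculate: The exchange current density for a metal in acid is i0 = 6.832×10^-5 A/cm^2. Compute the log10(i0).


i0 = 6.832×10^-5 A/cm^2
log10(i0) = -4.165

-4.165


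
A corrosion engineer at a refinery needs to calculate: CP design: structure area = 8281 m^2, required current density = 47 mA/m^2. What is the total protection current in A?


I = area * current density, then convert mA → A (÷1000)
I = 8281 * 47 / 1000 = 389.21 A

389.21 A


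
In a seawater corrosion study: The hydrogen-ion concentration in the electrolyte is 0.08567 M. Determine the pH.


pH = −log10[H+]
pH = −log10(0.08567) = 1.07

1.07


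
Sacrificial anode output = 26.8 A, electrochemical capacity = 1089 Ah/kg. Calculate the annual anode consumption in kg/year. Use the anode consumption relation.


Annual consumption = current * hours per year / capacity
Rate = 26.8 * 8760 / 1089 = 215.6 kg/year

215.6 kg/year


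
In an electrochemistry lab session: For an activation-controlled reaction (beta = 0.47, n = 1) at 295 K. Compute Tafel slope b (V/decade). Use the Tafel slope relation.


Apply the Tafel slope relation: b = 2.303*R*T/(beta*n*F)
Numerator: 2.303 * 8.314 * 295 = 5648.41
Denominator: 0.47 * 1 * 96485 = 45347.95
b = 5648.41 / 45347.95 = 0.125 V/decade

0.125 V/decade


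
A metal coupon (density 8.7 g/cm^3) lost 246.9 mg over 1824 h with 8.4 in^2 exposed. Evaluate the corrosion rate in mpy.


Apply the mpy weight-loss relation: CR = 534 * W / (D * A * T)
Numerator: 534 * 246.9 = 131844.6
Denominator: 8.7 * 8.4 * 1824 = 133297.92
CR = 131844.6 / 133297.92 = 0.989 mpy

0.989 mpy


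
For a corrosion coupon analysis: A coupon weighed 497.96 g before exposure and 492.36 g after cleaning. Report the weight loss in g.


Weight loss = initial − final
WL = 497.96 − 492.36 = 5.6 g

5.6 g
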